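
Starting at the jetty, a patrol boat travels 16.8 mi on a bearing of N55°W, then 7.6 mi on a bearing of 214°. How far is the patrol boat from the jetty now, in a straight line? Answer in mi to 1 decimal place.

Leg 1 (N55°W, 16.8 mi): east 16.8 sin 305° = -13.76, north 16.8 cos 305° = 9.64
Leg 2 (214°, 7.6 mi): east 7.6 sin 214° = -4.25, north 7.6 cos 214° = -6.30
Net: -18.01 east, 3.34 north. Distance = √((-18.01)² + (3.34)²) = 18.318 mi.

18.3 mi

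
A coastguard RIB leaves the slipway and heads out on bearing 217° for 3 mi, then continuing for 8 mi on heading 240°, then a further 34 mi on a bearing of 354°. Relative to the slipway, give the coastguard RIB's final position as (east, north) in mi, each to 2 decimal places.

Leg 1 (217°, 3 mi): east 3 sin 217° = -1.81, north 3 cos 217° = -2.40
Leg 2 (240°, 8 mi): east 8 sin 240° = -6.93, north 8 cos 240° = -4.00
Leg 3 (354°, 34 mi): east 34 sin 354° = -3.55, north 34 cos 354° = 33.81
Summing: -12.29 mi east, 27.42 mi north → (-12.29, 27.42).

(-12.29, 27.42)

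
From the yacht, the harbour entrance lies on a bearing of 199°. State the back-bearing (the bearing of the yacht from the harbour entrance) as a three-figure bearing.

019°

Back-bearing = 199° − 180° = 019°.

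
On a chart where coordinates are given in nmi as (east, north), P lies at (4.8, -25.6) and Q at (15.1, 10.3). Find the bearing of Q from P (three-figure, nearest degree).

Δeast = 15.1 − 4.8 = 10.30; Δnorth = 10.3 − -25.6 = 35.90.
Bearing = atan2(Δeast, Δnorth) mod 360° = 16.01° ≈ 016°.

016°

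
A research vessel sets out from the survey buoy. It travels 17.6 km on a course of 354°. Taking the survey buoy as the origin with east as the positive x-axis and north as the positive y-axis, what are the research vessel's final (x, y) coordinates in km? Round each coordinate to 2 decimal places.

Leg 1 (354°, 17.6 km): east 17.6 sin 354° = -1.84, north 17.6 cos 354° = 17.50
Summing: -1.84 km east, 17.50 km north → (-1.84, 17.50).

(-1.84, 17.50)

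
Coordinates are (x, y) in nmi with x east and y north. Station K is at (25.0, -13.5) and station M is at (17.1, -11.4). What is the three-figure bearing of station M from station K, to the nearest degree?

Δeast = 17.1 − 25.0 = -7.90; Δnorth = -11.4 − -13.5 = 2.10.
Bearing = atan2(Δeast, Δnorth) mod 360° = 284.89° ≈ 285°.

285°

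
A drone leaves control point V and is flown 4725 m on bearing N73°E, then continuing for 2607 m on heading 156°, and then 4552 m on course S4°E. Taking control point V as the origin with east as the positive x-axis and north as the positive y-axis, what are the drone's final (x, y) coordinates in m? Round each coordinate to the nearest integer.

(5896, -5541)

Leg 1 (N73°E, 4725 m): east 4725 sin 73° = 4518.54, north 4725 cos 73° = 1381.46
Leg 2 (156°, 2607 m): east 2607 sin 156° = 1060.36, north 2607 cos 156° = -2381.61
Leg 3 (S4°E, 4552 m): east 4552 sin 176° = 317.53, north 4552 cos 176° = -4540.91
Summing: 5896.43 m east, -5541.07 m north → (5896, -5541).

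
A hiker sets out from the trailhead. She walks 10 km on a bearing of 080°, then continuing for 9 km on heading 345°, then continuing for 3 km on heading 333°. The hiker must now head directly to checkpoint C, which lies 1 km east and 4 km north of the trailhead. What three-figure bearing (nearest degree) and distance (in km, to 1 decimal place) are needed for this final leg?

Leg 1 (080°, 10 km): east 10 sin 80° = 9.85, north 10 cos 80° = 1.74
Leg 2 (345°, 9 km): east 9 sin 345° = -2.33, north 9 cos 345° = 8.69
Leg 3 (333°, 3 km): east 3 sin 333° = -1.36, north 3 cos 333° = 2.67
Current position: (6.16, 13.10). Target: (1, 4). Remaining: Δeast = -5.16, Δnorth = -9.10.
Bearing = atan2(-5.16, -9.10) mod 360° = 209.53°; distance = √((-5.16)² + (-9.10)²) = 10.462 km.

210°, 10.5 km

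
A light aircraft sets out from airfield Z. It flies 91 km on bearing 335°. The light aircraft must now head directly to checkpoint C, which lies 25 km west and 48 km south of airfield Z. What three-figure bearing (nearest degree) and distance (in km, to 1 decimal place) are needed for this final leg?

Leg 1 (335°, 91 km): east 91 sin 335° = -38.46, north 91 cos 335° = 82.47
Current position: (-38.46, 82.47). Target: (-25, -48). Remaining: Δeast = 13.46, Δnorth = -130.47.
Bearing = atan2(13.46, -130.47) mod 360° = 174.11°; distance = √((13.46)² + (-130.47)²) = 131.166 km.

174°, 131.2 km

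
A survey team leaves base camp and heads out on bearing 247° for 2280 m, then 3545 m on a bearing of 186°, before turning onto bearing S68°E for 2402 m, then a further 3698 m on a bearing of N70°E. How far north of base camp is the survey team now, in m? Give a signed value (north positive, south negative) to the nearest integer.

Leg 1 (247°, 2280 m): east 2280 sin 247° = -2098.75, north 2280 cos 247° = -890.87
Leg 2 (186°, 3545 m): east 3545 sin 186° = -370.55, north 3545 cos 186° = -3525.58
Leg 3 (S68°E, 2402 m): east 2402 sin 112° = 2227.10, north 2402 cos 112° = -899.81
Leg 4 (N70°E, 3698 m): east 3698 sin 70° = 3474.98, north 3698 cos 70° = 1264.79
Net north component: -4051.46 m.

-4051 m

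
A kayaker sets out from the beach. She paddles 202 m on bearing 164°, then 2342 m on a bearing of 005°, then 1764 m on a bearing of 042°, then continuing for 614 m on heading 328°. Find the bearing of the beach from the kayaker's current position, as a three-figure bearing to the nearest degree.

Leg 1 (164°, 202 m): east 202 sin 164° = 55.68, north 202 cos 164° = -194.17
Leg 2 (005°, 2342 m): east 2342 sin 5° = 204.12, north 2342 cos 5° = 2333.09
Leg 3 (042°, 1764 m): east 1764 sin 42° = 1180.35, north 1764 cos 42° = 1310.91
Leg 4 (328°, 614 m): east 614 sin 328° = -325.37, north 614 cos 328° = 520.70
Net displacement: 1114.77 east, 3970.52 north. Direction back to start is (-1114.77, -3970.52): bearing = atan2(-1114.77, -3970.52) mod 360° = 195.68° ≈ 196°.

196°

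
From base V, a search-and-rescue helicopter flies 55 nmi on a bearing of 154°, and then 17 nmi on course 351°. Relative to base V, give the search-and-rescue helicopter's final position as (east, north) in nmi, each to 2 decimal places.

(21.45, -32.64)

Leg 1 (154°, 55 nmi): east 55 sin 154° = 24.11, north 55 cos 154° = -49.43
Leg 2 (351°, 17 nmi): east 17 sin 351° = -2.66, north 17 cos 351° = 16.79
Summing: 21.45 nmi east, -32.64 nmi north → (21.45, -32.64).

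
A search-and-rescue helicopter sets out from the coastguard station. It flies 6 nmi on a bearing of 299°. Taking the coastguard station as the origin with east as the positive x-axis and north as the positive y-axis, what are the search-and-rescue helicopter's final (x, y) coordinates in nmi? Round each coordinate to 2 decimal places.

Leg 1 (299°, 6 nmi): east 6 sin 299° = -5.25, north 6 cos 299° = 2.91
Summing: -5.25 nmi east, 2.91 nmi north → (-5.25, 2.91).

(-5.25, 2.91)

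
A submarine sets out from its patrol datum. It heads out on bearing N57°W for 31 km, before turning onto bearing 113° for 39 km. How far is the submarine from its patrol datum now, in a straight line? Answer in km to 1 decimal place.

Leg 1 (N57°W, 31 km): east 31 sin 303° = -26.00, north 31 cos 303° = 16.88
Leg 2 (113°, 39 km): east 39 sin 113° = 35.90, north 39 cos 113° = -15.24
Net: 9.90 east, 1.65 north. Distance = √((9.90)² + (1.65)²) = 10.037 km.

10.0 km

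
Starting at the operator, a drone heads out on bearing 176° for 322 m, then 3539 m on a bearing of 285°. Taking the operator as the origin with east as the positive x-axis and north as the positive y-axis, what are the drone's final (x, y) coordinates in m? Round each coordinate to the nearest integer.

Leg 1 (176°, 322 m): east 322 sin 176° = 22.46, north 322 cos 176° = -321.22
Leg 2 (285°, 3539 m): east 3539 sin 285° = -3418.41, north 3539 cos 285° = 915.96
Summing: -3395.95 m east, 594.74 m north → (-3396, 595).

(-3396, 595)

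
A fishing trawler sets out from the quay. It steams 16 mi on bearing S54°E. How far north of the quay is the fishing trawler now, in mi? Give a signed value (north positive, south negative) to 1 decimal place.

-9.4 mi

Leg 1 (S54°E, 16 mi): east 16 sin 126° = 12.94, north 16 cos 126° = -9.40
Net north component: -9.40 mi.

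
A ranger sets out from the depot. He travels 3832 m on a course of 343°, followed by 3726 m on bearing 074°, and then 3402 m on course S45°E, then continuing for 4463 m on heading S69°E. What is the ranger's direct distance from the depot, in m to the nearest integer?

9059 m

Leg 1 (343°, 3832 m): east 3832 sin 343° = -1120.37, north 3832 cos 343° = 3664.56
Leg 2 (074°, 3726 m): east 3726 sin 74° = 3581.66, north 3726 cos 74° = 1027.02
Leg 3 (S45°E, 3402 m): east 3402 sin 135° = 2405.58, north 3402 cos 135° = -2405.58
Leg 4 (S69°E, 4463 m): east 4463 sin 111° = 4166.57, north 4463 cos 111° = -1599.40
Net: 9033.44 east, 686.61 north. Distance = √((9033.44)² + (686.61)²) = 9059.496 m.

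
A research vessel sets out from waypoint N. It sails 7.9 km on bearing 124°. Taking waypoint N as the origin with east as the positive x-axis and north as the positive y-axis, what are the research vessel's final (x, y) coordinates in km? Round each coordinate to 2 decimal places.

Leg 1 (124°, 7.9 km): east 7.9 sin 124° = 6.55, north 7.9 cos 124° = -4.42
Summing: 6.55 km east, -4.42 km north → (6.55, -4.42).

(6.55, -4.42)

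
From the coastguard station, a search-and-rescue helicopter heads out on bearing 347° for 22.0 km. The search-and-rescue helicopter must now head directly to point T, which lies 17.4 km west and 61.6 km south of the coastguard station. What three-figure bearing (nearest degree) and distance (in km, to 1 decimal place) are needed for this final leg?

189°, 84.0 km

Leg 1 (347°, 22.0 km): east 22.0 sin 347° = -4.95, north 22.0 cos 347° = 21.44
Current position: (-4.95, 21.44). Target: (-17.4, -61.6). Remaining: Δeast = -12.45, Δnorth = -83.04.
Bearing = atan2(-12.45, -83.04) mod 360° = 188.53°; distance = √((-12.45)² + (-83.04)²) = 83.964 km.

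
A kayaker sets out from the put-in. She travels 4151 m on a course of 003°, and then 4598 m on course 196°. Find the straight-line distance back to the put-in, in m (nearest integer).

1085 m

Leg 1 (003°, 4151 m): east 4151 sin 3° = 217.25, north 4151 cos 3° = 4145.31
Leg 2 (196°, 4598 m): east 4598 sin 196° = -1267.38, north 4598 cos 196° = -4419.88
Net: -1050.13 east, -274.57 north. Distance = √((-1050.13)² + (-274.57)²) = 1085.435 m.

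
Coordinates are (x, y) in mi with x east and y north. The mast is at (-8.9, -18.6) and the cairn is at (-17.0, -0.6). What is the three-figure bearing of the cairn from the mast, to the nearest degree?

336°

Δeast = -17.0 − -8.9 = -8.10; Δnorth = -0.6 − -18.6 = 18.00.
Bearing = atan2(Δeast, Δnorth) mod 360° = 335.77° ≈ 336°.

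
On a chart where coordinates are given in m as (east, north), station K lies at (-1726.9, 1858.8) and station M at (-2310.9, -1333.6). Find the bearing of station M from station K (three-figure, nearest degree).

Δeast = -2310.9 − -1726.9 = -584.00; Δnorth = -1333.6 − 1858.8 = -3192.40.
Bearing = atan2(Δeast, Δnorth) mod 360° = 190.37° ≈ 190°.

190°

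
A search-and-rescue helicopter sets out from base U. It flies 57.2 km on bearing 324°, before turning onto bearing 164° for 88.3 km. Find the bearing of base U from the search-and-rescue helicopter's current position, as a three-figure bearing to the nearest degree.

014°

Leg 1 (324°, 57.2 km): east 57.2 sin 324° = -33.62, north 57.2 cos 324° = 46.28
Leg 2 (164°, 88.3 km): east 88.3 sin 164° = 24.34, north 88.3 cos 164° = -84.88
Net displacement: -9.28 east, -38.60 north. Direction back to start is (9.28, 38.60): bearing = atan2(9.28, 38.60) mod 360° = 13.52° ≈ 014°.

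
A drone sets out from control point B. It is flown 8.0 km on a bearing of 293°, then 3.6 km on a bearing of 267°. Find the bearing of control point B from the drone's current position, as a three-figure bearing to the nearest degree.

Leg 1 (293°, 8.0 km): east 8.0 sin 293° = -7.36, north 8.0 cos 293° = 3.13
Leg 2 (267°, 3.6 km): east 3.6 sin 267° = -3.60, north 3.6 cos 267° = -0.19
Net displacement: -10.96 east, 2.94 north. Direction back to start is (10.96, -2.94): bearing = atan2(10.96, -2.94) mod 360° = 105.00° ≈ 105°.

105°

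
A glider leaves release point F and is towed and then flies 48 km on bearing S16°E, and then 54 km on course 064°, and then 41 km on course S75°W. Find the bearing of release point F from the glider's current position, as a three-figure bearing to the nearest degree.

326°

Leg 1 (S16°E, 48 km): east 48 sin 164° = 13.23, north 48 cos 164° = -46.14
Leg 2 (064°, 54 km): east 54 sin 64° = 48.53, north 54 cos 64° = 23.67
Leg 3 (S75°W, 41 km): east 41 sin 255° = -39.60, north 41 cos 255° = -10.61
Net displacement: 22.16 east, -33.08 north. Direction back to start is (-22.16, 33.08): bearing = atan2(-22.16, 33.08) mod 360° = 326.18° ≈ 326°.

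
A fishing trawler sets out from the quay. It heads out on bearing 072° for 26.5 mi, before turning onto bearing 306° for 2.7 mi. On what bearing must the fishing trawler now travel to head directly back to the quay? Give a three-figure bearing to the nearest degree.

247°

Leg 1 (072°, 26.5 mi): east 26.5 sin 72° = 25.20, north 26.5 cos 72° = 8.19
Leg 2 (306°, 2.7 mi): east 2.7 sin 306° = -2.18, north 2.7 cos 306° = 1.59
Net displacement: 23.02 east, 9.78 north. Direction back to start is (-23.02, -9.78): bearing = atan2(-23.02, -9.78) mod 360° = 246.99° ≈ 247°.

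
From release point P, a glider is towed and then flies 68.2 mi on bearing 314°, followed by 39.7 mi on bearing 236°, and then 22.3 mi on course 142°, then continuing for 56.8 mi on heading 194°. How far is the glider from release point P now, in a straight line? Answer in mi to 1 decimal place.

Leg 1 (314°, 68.2 mi): east 68.2 sin 314° = -49.06, north 68.2 cos 314° = 47.38
Leg 2 (236°, 39.7 mi): east 39.7 sin 236° = -32.91, north 39.7 cos 236° = -22.20
Leg 3 (142°, 22.3 mi): east 22.3 sin 142° = 13.73, north 22.3 cos 142° = -17.57
Leg 4 (194°, 56.8 mi): east 56.8 sin 194° = -13.74, north 56.8 cos 194° = -55.11
Net: -81.98 east, -47.51 north. Distance = √((-81.98)² + (-47.51)²) = 94.755 mi.

94.8 mi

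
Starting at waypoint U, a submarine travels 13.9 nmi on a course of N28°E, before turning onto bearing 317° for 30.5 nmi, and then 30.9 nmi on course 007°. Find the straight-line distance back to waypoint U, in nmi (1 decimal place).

66.1 nmi

Leg 1 (N28°E, 13.9 nmi): east 13.9 sin 28° = 6.53, north 13.9 cos 28° = 12.27
Leg 2 (317°, 30.5 nmi): east 30.5 sin 317° = -20.80, north 30.5 cos 317° = 22.31
Leg 3 (007°, 30.9 nmi): east 30.9 sin 7° = 3.77, north 30.9 cos 7° = 30.67
Net: -10.51 east, 65.25 north. Distance = √((-10.51)² + (65.25)²) = 66.090 nmi.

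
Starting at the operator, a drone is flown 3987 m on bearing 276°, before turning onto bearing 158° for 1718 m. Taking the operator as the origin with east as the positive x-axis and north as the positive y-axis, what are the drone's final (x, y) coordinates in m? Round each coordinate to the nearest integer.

(-3322, -1176)

Leg 1 (276°, 3987 m): east 3987 sin 276° = -3965.16, north 3987 cos 276° = 416.75
Leg 2 (158°, 1718 m): east 1718 sin 158° = 643.57, north 1718 cos 158° = -1592.90
Summing: -3321.58 m east, -1176.15 m north → (-3322, -1176).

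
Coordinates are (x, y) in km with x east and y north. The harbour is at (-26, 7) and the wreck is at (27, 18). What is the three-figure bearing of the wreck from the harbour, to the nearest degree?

Δeast = 27 − -26 = 53.00; Δnorth = 18 − 7 = 11.00.
Bearing = atan2(Δeast, Δnorth) mod 360° = 78.27° ≈ 078°.

078°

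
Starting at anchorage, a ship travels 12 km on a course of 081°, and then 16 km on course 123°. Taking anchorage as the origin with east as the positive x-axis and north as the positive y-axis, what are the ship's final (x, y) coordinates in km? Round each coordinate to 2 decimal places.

(25.27, -6.84)

Leg 1 (081°, 12 km): east 12 sin 81° = 11.85, north 12 cos 81° = 1.88
Leg 2 (123°, 16 km): east 16 sin 123° = 13.42, north 16 cos 123° = -8.71
Summing: 25.27 km east, -6.84 km north → (25.27, -6.84).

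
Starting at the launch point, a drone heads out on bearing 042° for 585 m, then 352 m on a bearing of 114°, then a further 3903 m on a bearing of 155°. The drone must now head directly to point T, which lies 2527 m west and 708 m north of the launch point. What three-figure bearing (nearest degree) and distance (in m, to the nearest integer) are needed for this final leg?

309°, 6288 m

Leg 1 (042°, 585 m): east 585 sin 42° = 391.44, north 585 cos 42° = 434.74
Leg 2 (114°, 352 m): east 352 sin 114° = 321.57, north 352 cos 114° = -143.17
Leg 3 (155°, 3903 m): east 3903 sin 155° = 1649.48, north 3903 cos 155° = -3537.32
Current position: (2362.49, -3245.75). Target: (-2527, 708). Remaining: Δeast = -4889.49, Δnorth = 3953.75.
Bearing = atan2(-4889.49, 3953.75) mod 360° = 308.96°; distance = √((-4889.49)² + (3953.75)²) = 6288.024 m.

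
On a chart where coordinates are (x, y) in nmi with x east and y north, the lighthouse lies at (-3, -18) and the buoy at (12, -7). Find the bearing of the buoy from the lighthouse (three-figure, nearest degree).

054°

Δeast = 12 − -3 = 15.00; Δnorth = -7 − -18 = 11.00.
Bearing = atan2(Δeast, Δnorth) mod 360° = 53.75° ≈ 054°.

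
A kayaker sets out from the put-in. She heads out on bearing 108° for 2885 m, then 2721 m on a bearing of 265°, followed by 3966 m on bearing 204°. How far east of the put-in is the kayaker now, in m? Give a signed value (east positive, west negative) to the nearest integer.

Leg 1 (108°, 2885 m): east 2885 sin 108° = 2743.80, north 2885 cos 108° = -891.51
Leg 2 (265°, 2721 m): east 2721 sin 265° = -2710.65, north 2721 cos 265° = -237.15
Leg 3 (204°, 3966 m): east 3966 sin 204° = -1613.12, north 3966 cos 204° = -3623.12
Net east component: -1579.97 m.

-1580 m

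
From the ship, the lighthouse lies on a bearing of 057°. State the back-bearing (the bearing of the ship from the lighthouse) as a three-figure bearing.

237°

Back-bearing = 057° + 180° = 237°.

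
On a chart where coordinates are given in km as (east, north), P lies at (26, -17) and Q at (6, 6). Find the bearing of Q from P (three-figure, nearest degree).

Δeast = 6 − 26 = -20.00; Δnorth = 6 − -17 = 23.00.
Bearing = atan2(Δeast, Δnorth) mod 360° = 318.99° ≈ 319°.

319°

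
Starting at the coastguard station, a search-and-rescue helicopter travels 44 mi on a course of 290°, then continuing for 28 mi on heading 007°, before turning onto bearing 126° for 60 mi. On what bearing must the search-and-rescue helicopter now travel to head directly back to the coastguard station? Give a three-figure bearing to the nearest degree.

234°

Leg 1 (290°, 44 mi): east 44 sin 290° = -41.35, north 44 cos 290° = 15.05
Leg 2 (007°, 28 mi): east 28 sin 7° = 3.41, north 28 cos 7° = 27.79
Leg 3 (126°, 60 mi): east 60 sin 126° = 48.54, north 60 cos 126° = -35.27
Net displacement: 10.61 east, 7.57 north. Direction back to start is (-10.61, -7.57): bearing = atan2(-10.61, -7.57) mod 360° = 234.47° ≈ 234°.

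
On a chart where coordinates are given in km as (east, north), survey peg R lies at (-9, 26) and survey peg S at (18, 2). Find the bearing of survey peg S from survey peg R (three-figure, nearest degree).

132°

Δeast = 18 − -9 = 27.00; Δnorth = 2 − 26 = -24.00.
Bearing = atan2(Δeast, Δnorth) mod 360° = 131.63° ≈ 132°.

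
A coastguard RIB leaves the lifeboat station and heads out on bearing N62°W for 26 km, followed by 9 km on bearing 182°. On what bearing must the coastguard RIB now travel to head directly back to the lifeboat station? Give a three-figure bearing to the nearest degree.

Leg 1 (N62°W, 26 km): east 26 sin 298° = -22.96, north 26 cos 298° = 12.21
Leg 2 (182°, 9 km): east 9 sin 182° = -0.31, north 9 cos 182° = -8.99
Net displacement: -23.27 east, 3.21 north. Direction back to start is (23.27, -3.21): bearing = atan2(23.27, -3.21) mod 360° = 97.86° ≈ 098°.

098°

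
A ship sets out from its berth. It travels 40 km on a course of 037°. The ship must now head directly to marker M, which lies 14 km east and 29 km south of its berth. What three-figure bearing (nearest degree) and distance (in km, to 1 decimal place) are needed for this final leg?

189°, 61.8 km

Leg 1 (037°, 40 km): east 40 sin 37° = 24.07, north 40 cos 37° = 31.95
Current position: (24.07, 31.95). Target: (14, -29). Remaining: Δeast = -10.07, Δnorth = -60.95.
Bearing = atan2(-10.07, -60.95) mod 360° = 189.38°; distance = √((-10.07)² + (-60.95)²) = 61.772 km.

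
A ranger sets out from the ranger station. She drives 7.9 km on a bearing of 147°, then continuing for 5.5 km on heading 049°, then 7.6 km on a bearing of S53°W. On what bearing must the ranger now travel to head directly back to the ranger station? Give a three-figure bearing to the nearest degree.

343°

Leg 1 (147°, 7.9 km): east 7.9 sin 147° = 4.30, north 7.9 cos 147° = -6.63
Leg 2 (049°, 5.5 km): east 5.5 sin 49° = 4.15, north 5.5 cos 49° = 3.61
Leg 3 (S53°W, 7.6 km): east 7.6 sin 233° = -6.07, north 7.6 cos 233° = -4.57
Net displacement: 2.38 east, -7.59 north. Direction back to start is (-2.38, 7.59): bearing = atan2(-2.38, 7.59) mod 360° = 342.57° ≈ 343°.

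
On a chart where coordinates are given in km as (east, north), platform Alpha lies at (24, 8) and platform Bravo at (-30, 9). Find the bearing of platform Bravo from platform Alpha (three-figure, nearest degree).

271°

Δeast = -30 − 24 = -54.00; Δnorth = 9 − 8 = 1.00.
Bearing = atan2(Δeast, Δnorth) mod 360° = 271.06° ≈ 271°.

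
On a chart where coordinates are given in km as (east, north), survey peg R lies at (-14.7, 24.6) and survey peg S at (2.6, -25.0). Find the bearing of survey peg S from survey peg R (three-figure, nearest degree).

161°

Δeast = 2.6 − -14.7 = 17.30; Δnorth = -25.0 − 24.6 = -49.60.
Bearing = atan2(Δeast, Δnorth) mod 360° = 160.77° ≈ 161°.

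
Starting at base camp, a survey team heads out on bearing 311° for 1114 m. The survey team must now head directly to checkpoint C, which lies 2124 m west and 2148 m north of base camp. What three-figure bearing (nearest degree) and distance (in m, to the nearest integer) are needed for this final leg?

Leg 1 (311°, 1114 m): east 1114 sin 311° = -840.75, north 1114 cos 311° = 730.85
Current position: (-840.75, 730.85). Target: (-2124, 2148). Remaining: Δeast = -1283.25, Δnorth = 1417.15.
Bearing = atan2(-1283.25, 1417.15) mod 360° = 317.84°; distance = √((-1283.25)² + (1417.15)²) = 1911.820 m.

318°, 1912 m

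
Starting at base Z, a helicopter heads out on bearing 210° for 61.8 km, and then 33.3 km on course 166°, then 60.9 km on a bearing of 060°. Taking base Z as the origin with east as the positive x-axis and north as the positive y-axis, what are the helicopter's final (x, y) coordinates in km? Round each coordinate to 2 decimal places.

Leg 1 (210°, 61.8 km): east 61.8 sin 210° = -30.90, north 61.8 cos 210° = -53.52
Leg 2 (166°, 33.3 km): east 33.3 sin 166° = 8.06, north 33.3 cos 166° = -32.31
Leg 3 (060°, 60.9 km): east 60.9 sin 60° = 52.74, north 60.9 cos 60° = 30.45
Summing: 29.90 km east, -55.38 km north → (29.90, -55.38).

(29.90, -55.38)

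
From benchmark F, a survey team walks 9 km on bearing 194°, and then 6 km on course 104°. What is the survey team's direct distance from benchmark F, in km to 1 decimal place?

Leg 1 (194°, 9 km): east 9 sin 194° = -2.18, north 9 cos 194° = -8.73
Leg 2 (104°, 6 km): east 6 sin 104° = 5.82, north 6 cos 104° = -1.45
Net: 3.64 east, -10.18 north. Distance = √((3.64)² + (-10.18)²) = 10.817 km.

10.8 km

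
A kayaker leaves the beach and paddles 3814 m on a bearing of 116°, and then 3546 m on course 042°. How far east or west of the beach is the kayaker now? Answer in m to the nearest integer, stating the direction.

Leg 1 (116°, 3814 m): east 3814 sin 116° = 3428.00, north 3814 cos 116° = -1671.95
Leg 2 (042°, 3546 m): east 3546 sin 42° = 2372.74, north 3546 cos 42° = 2635.19
Net east component: 5800.74 m.

5801 m east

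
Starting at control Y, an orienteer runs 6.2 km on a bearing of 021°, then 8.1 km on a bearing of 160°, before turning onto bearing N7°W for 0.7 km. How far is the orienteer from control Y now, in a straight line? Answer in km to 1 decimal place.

Leg 1 (021°, 6.2 km): east 6.2 sin 21° = 2.22, north 6.2 cos 21° = 5.79
Leg 2 (160°, 8.1 km): east 8.1 sin 160° = 2.77, north 8.1 cos 160° = -7.61
Leg 3 (N7°W, 0.7 km): east 0.7 sin 353° = -0.09, north 0.7 cos 353° = 0.69
Net: 4.91 east, -1.13 north. Distance = √((4.91)² + (-1.13)²) = 5.035 km.

5.0 km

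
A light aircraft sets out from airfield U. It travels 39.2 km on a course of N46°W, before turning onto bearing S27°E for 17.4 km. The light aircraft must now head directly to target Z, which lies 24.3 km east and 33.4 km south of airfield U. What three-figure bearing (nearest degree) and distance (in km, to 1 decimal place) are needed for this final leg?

135°, 63.4 km

Leg 1 (N46°W, 39.2 km): east 39.2 sin 314° = -28.20, north 39.2 cos 314° = 27.23
Leg 2 (S27°E, 17.4 km): east 17.4 sin 153° = 7.90, north 17.4 cos 153° = -15.50
Current position: (-20.30, 11.73). Target: (24.3, -33.4). Remaining: Δeast = 44.60, Δnorth = -45.13.
Bearing = atan2(44.60, -45.13) mod 360° = 135.34°; distance = √((44.60)² + (-45.13)²) = 63.447 km.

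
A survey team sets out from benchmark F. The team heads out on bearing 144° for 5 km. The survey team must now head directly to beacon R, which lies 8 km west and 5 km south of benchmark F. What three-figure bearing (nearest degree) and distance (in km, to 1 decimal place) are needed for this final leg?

Leg 1 (144°, 5 km): east 5 sin 144° = 2.94, north 5 cos 144° = -4.05
Current position: (2.94, -4.05). Target: (-8, -5). Remaining: Δeast = -10.94, Δnorth = -0.95.
Bearing = atan2(-10.94, -0.95) mod 360° = 265.01°; distance = √((-10.94)² + (-0.95)²) = 10.981 km.

265°, 11.0 km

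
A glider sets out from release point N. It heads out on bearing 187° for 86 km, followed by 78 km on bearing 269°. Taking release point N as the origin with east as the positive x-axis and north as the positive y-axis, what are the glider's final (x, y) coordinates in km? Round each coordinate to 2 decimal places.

(-88.47, -86.72)

Leg 1 (187°, 86 km): east 86 sin 187° = -10.48, north 86 cos 187° = -85.36
Leg 2 (269°, 78 km): east 78 sin 269° = -77.99, north 78 cos 269° = -1.36
Summing: -88.47 km east, -86.72 km north → (-88.47, -86.72).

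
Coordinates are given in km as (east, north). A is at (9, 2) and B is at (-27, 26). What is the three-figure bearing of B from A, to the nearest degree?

304°

Δeast = -27 − 9 = -36.00; Δnorth = 26 − 2 = 24.00.
Bearing = atan2(Δeast, Δnorth) mod 360° = 303.69° ≈ 304°.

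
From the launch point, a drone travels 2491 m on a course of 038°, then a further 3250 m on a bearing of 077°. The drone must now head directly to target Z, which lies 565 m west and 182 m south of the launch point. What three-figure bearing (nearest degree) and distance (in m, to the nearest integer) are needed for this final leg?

241°, 6000 m

Leg 1 (038°, 2491 m): east 2491 sin 38° = 1533.61, north 2491 cos 38° = 1962.93
Leg 2 (077°, 3250 m): east 3250 sin 77° = 3166.70, north 3250 cos 77° = 731.09
Current position: (4700.32, 2694.03). Target: (-565, -182). Remaining: Δeast = -5265.32, Δnorth = -2876.03.
Bearing = atan2(-5265.32, -2876.03) mod 360° = 241.36°; distance = √((-5265.32)² + (-2876.03)²) = 5999.589 m.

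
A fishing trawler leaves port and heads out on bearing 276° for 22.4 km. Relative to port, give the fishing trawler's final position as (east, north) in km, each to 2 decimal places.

Leg 1 (276°, 22.4 km): east 22.4 sin 276° = -22.28, north 22.4 cos 276° = 2.34
Summing: -22.28 km east, 2.34 km north → (-22.28, 2.34).

(-22.28, 2.34)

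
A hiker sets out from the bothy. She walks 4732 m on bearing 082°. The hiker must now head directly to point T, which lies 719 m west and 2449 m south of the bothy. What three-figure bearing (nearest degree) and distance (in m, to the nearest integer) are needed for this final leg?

Leg 1 (082°, 4732 m): east 4732 sin 82° = 4685.95, north 4732 cos 82° = 658.57
Current position: (4685.95, 658.57). Target: (-719, -2449). Remaining: Δeast = -5404.95, Δnorth = -3107.57.
Bearing = atan2(-5404.95, -3107.57) mod 360° = 240.10°; distance = √((-5404.95)² + (-3107.57)²) = 6234.616 m.

240°, 6235 m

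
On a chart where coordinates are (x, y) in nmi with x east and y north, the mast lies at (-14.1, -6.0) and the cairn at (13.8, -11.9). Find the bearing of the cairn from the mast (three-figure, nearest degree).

102°

Δeast = 13.8 − -14.1 = 27.90; Δnorth = -11.9 − -6.0 = -5.90.
Bearing = atan2(Δeast, Δnorth) mod 360° = 101.94° ≈ 102°.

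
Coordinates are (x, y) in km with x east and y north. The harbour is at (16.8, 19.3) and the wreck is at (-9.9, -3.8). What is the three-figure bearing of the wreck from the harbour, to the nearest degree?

Δeast = -9.9 − 16.8 = -26.70; Δnorth = -3.8 − 19.3 = -23.10.
Bearing = atan2(Δeast, Δnorth) mod 360° = 229.13° ≈ 229°.

229°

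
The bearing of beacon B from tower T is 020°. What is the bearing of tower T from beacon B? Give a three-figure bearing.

200°

Back-bearing = 020° + 180° = 200°.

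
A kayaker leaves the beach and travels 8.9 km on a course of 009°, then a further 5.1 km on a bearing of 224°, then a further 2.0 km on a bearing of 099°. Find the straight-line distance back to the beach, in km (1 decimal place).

4.8 km

Leg 1 (009°, 8.9 km): east 8.9 sin 9° = 1.39, north 8.9 cos 9° = 8.79
Leg 2 (224°, 5.1 km): east 5.1 sin 224° = -3.54, north 5.1 cos 224° = -3.67
Leg 3 (099°, 2.0 km): east 2.0 sin 99° = 1.98, north 2.0 cos 99° = -0.31
Net: -0.18 east, 4.81 north. Distance = √((-0.18)² + (4.81)²) = 4.812 km.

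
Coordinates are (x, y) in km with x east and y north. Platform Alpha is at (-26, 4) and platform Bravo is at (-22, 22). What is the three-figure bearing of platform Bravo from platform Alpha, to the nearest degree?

Δeast = -22 − -26 = 4.00; Δnorth = 22 − 4 = 18.00.
Bearing = atan2(Δeast, Δnorth) mod 360° = 12.53° ≈ 013°.

013°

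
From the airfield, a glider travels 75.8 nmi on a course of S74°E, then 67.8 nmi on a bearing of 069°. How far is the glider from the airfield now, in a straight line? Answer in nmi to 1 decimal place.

Leg 1 (S74°E, 75.8 nmi): east 75.8 sin 106° = 72.86, north 75.8 cos 106° = -20.89
Leg 2 (069°, 67.8 nmi): east 67.8 sin 69° = 63.30, north 67.8 cos 69° = 24.30
Net: 136.16 east, 3.40 north. Distance = √((136.16)² + (3.40)²) = 136.203 nmi.

136.2 nmi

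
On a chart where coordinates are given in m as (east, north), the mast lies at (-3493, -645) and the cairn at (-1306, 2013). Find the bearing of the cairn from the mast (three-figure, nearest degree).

039°

Δeast = -1306 − -3493 = 2187.00; Δnorth = 2013 − -645 = 2658.00.
Bearing = atan2(Δeast, Δnorth) mod 360° = 39.45° ≈ 039°.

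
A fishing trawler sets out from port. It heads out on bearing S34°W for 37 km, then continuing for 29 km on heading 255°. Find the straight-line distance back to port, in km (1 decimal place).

Leg 1 (S34°W, 37 km): east 37 sin 214° = -20.69, north 37 cos 214° = -30.67
Leg 2 (255°, 29 km): east 29 sin 255° = -28.01, north 29 cos 255° = -7.51
Net: -48.70 east, -38.18 north. Distance = √((-48.70)² + (-38.18)²) = 61.884 km.

61.9 km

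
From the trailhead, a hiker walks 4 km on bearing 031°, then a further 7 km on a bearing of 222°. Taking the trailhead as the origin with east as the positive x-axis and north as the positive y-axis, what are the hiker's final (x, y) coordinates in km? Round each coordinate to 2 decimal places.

Leg 1 (031°, 4 km): east 4 sin 31° = 2.06, north 4 cos 31° = 3.43
Leg 2 (222°, 7 km): east 7 sin 222° = -4.68, north 7 cos 222° = -5.20
Summing: -2.62 km east, -1.77 km north → (-2.62, -1.77).

(-2.62, -1.77)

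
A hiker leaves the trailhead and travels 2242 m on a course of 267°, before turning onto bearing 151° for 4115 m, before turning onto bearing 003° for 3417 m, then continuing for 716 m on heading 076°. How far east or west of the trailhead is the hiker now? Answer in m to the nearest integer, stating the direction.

Leg 1 (267°, 2242 m): east 2242 sin 267° = -2238.93, north 2242 cos 267° = -117.34
Leg 2 (151°, 4115 m): east 4115 sin 151° = 1994.99, north 4115 cos 151° = -3599.06
Leg 3 (003°, 3417 m): east 3417 sin 3° = 178.83, north 3417 cos 3° = 3412.32
Leg 4 (076°, 716 m): east 716 sin 76° = 694.73, north 716 cos 76° = 173.22
Net east component: 629.63 m.

630 m east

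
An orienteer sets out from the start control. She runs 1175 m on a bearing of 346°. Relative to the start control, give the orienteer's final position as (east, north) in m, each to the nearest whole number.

(-284, 1140)

Leg 1 (346°, 1175 m): east 1175 sin 346° = -284.26, north 1175 cos 346° = 1140.10
Summing: -284.26 m east, 1140.10 m north → (-284, 1140).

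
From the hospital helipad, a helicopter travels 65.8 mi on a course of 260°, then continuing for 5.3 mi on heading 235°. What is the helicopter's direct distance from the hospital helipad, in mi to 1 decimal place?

Leg 1 (260°, 65.8 mi): east 65.8 sin 260° = -64.80, north 65.8 cos 260° = -11.43
Leg 2 (235°, 5.3 mi): east 5.3 sin 235° = -4.34, north 5.3 cos 235° = -3.04
Net: -69.14 east, -14.47 north. Distance = √((-69.14)² + (-14.47)²) = 70.639 mi.

70.6 mi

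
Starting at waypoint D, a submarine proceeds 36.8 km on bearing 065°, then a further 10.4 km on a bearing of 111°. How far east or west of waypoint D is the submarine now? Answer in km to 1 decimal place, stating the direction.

43.1 km east

Leg 1 (065°, 36.8 km): east 36.8 sin 65° = 33.35, north 36.8 cos 65° = 15.55
Leg 2 (111°, 10.4 km): east 10.4 sin 111° = 9.71, north 10.4 cos 111° = -3.73
Net east component: 43.06 km.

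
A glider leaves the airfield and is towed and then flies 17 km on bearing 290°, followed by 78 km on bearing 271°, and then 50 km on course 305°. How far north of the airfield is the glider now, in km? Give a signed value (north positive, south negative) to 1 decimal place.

Leg 1 (290°, 17 km): east 17 sin 290° = -15.97, north 17 cos 290° = 5.81
Leg 2 (271°, 78 km): east 78 sin 271° = -77.99, north 78 cos 271° = 1.36
Leg 3 (305°, 50 km): east 50 sin 305° = -40.96, north 50 cos 305° = 28.68
Net north component: 35.85 km.

35.9 km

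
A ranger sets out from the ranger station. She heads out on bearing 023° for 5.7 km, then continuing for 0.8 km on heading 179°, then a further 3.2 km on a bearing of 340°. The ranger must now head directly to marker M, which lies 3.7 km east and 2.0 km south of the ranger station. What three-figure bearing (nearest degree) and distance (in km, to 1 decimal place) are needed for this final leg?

165°, 9.8 km

Leg 1 (023°, 5.7 km): east 5.7 sin 23° = 2.23, north 5.7 cos 23° = 5.25
Leg 2 (179°, 0.8 km): east 0.8 sin 179° = 0.01, north 0.8 cos 179° = -0.80
Leg 3 (340°, 3.2 km): east 3.2 sin 340° = -1.09, north 3.2 cos 340° = 3.01
Current position: (1.15, 7.45). Target: (3.7, -2.0). Remaining: Δeast = 2.55, Δnorth = -9.45.
Bearing = atan2(2.55, -9.45) mod 360° = 164.89°; distance = √((2.55)² + (-9.45)²) = 9.793 km.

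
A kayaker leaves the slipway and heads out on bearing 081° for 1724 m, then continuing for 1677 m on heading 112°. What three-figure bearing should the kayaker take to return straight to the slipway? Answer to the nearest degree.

Leg 1 (081°, 1724 m): east 1724 sin 81° = 1702.77, north 1724 cos 81° = 269.69
Leg 2 (112°, 1677 m): east 1677 sin 112° = 1554.89, north 1677 cos 112° = -628.22
Net displacement: 3257.66 east, -358.52 north. Direction back to start is (-3257.66, 358.52): bearing = atan2(-3257.66, 358.52) mod 360° = 276.28° ≈ 276°.

276°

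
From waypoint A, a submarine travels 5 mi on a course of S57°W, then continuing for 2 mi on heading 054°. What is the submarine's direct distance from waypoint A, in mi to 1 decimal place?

Leg 1 (S57°W, 5 mi): east 5 sin 237° = -4.19, north 5 cos 237° = -2.72
Leg 2 (054°, 2 mi): east 2 sin 54° = 1.62, north 2 cos 54° = 1.18
Net: -2.58 east, -1.55 north. Distance = √((-2.58)² + (-1.55)²) = 3.005 mi.

3.0 mi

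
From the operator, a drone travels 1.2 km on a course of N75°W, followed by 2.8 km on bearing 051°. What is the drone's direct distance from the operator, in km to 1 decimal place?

2.3 km

Leg 1 (N75°W, 1.2 km): east 1.2 sin 285° = -1.16, north 1.2 cos 285° = 0.31
Leg 2 (051°, 2.8 km): east 2.8 sin 51° = 2.18, north 2.8 cos 51° = 1.76
Net: 1.02 east, 2.07 north. Distance = √((1.02)² + (2.07)²) = 2.309 km.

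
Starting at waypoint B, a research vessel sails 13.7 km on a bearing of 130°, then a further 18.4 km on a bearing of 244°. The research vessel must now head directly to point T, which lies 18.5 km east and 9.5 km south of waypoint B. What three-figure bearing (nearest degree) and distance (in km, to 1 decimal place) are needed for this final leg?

Leg 1 (130°, 13.7 km): east 13.7 sin 130° = 10.49, north 13.7 cos 130° = -8.81
Leg 2 (244°, 18.4 km): east 18.4 sin 244° = -16.54, north 18.4 cos 244° = -8.07
Current position: (-6.04, -16.87). Target: (18.5, -9.5). Remaining: Δeast = 24.54, Δnorth = 7.37.
Bearing = atan2(24.54, 7.37) mod 360° = 73.28°; distance = √((24.54)² + (7.37)²) = 25.626 km.

073°, 25.6 km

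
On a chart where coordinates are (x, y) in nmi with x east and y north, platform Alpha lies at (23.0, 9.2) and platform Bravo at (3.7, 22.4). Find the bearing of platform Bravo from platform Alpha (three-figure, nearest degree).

304°

Δeast = 3.7 − 23.0 = -19.30; Δnorth = 22.4 − 9.2 = 13.20.
Bearing = atan2(Δeast, Δnorth) mod 360° = 304.37° ≈ 304°.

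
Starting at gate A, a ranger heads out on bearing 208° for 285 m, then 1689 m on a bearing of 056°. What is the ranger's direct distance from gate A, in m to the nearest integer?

1444 m

Leg 1 (208°, 285 m): east 285 sin 208° = -133.80, north 285 cos 208° = -251.64
Leg 2 (056°, 1689 m): east 1689 sin 56° = 1400.24, north 1689 cos 56° = 944.48
Net: 1266.45 east, 692.84 north. Distance = √((1266.45)² + (692.84)²) = 1443.574 m.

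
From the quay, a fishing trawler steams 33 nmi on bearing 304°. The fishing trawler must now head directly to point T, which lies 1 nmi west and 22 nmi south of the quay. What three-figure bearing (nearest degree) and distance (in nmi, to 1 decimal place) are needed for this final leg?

Leg 1 (304°, 33 nmi): east 33 sin 304° = -27.36, north 33 cos 304° = 18.45
Current position: (-27.36, 18.45). Target: (-1, -22). Remaining: Δeast = 26.36, Δnorth = -40.45.
Bearing = atan2(26.36, -40.45) mod 360° = 146.91°; distance = √((26.36)² + (-40.45)²) = 48.283 nmi.

147°, 48.3 nmi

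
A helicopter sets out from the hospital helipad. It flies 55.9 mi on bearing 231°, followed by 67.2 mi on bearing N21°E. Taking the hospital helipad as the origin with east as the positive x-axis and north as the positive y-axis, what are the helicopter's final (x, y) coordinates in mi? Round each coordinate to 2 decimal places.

Leg 1 (231°, 55.9 mi): east 55.9 sin 231° = -43.44, north 55.9 cos 231° = -35.18
Leg 2 (N21°E, 67.2 mi): east 67.2 sin 21° = 24.08, north 67.2 cos 21° = 62.74
Summing: -19.36 mi east, 27.56 mi north → (-19.36, 27.56).

(-19.36, 27.56)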